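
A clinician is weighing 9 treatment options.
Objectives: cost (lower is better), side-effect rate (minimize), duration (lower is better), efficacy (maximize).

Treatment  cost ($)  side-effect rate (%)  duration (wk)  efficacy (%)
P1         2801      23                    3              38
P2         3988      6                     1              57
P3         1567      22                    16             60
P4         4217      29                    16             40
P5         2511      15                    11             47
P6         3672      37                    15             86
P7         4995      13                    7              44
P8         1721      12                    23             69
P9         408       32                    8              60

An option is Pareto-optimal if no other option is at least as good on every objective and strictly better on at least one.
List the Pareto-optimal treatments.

P1: not dominated.
P2: not dominated (best side-effect rate).
P3: not dominated.
P4: dominated by P2 (cost 3988≤4217, side-effect rate 6≤29, duration 1≤16, efficacy 57≥40).
P5: not dominated.
P6: not dominated (best efficacy).
P7: dominated by P2 (cost 3988≤4995, side-effect rate 6≤13, duration 1≤7, efficacy 57≥44).
P8: not dominated.
P9: not dominated (best cost).

P1, P2, P3, P5, P6, P8, P9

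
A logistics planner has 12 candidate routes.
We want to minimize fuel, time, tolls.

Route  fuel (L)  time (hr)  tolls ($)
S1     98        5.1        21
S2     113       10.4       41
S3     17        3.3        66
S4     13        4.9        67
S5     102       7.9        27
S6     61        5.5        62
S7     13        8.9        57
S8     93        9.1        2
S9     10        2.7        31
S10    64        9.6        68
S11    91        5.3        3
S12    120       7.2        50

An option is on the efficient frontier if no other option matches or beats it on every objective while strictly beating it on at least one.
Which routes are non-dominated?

S1, S8, S9, S11

S1: not dominated.
S2: dominated by S1 (fuel 98≤113, time 5.1≤10.4, tolls 21≤41).
S3: dominated by S9 (fuel 10≤17, time 2.7≤3.3, tolls 31≤66).
S4: dominated by S9 (fuel 10≤13, time 2.7≤4.9, tolls 31≤67).
S5: dominated by S1 (fuel 98≤102, time 5.1≤7.9, tolls 21≤27).
S6: dominated by S9 (fuel 10≤61, time 2.7≤5.5, tolls 31≤62).
S7: dominated by S9 (fuel 10≤13, time 2.7≤8.9, tolls 31≤57).
S8: not dominated (best tolls).
S9: not dominated (best fuel).
S10: dominated by S3 (fuel 17≤64, time 3.3≤9.6, tolls 66≤68).
S11: not dominated.
S12: dominated by S1 (fuel 98≤120, time 5.1≤7.2, tolls 21≤50).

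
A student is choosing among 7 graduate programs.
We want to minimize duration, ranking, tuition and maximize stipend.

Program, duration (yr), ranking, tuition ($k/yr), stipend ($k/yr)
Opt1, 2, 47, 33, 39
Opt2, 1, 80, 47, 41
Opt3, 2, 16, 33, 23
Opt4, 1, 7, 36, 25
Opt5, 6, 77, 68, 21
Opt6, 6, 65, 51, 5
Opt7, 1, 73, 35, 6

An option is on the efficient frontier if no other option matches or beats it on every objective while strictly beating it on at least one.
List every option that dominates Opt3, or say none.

none

Opt1: worse on ranking (47 vs 16).
Opt2: worse on ranking (80 vs 16).
Opt4: worse on tuition (36 vs 33).
Opt5: worse on duration (6 vs 2).
Opt6: worse on duration (6 vs 2).
Opt7: worse on ranking (73 vs 16).
No option dominates Opt3.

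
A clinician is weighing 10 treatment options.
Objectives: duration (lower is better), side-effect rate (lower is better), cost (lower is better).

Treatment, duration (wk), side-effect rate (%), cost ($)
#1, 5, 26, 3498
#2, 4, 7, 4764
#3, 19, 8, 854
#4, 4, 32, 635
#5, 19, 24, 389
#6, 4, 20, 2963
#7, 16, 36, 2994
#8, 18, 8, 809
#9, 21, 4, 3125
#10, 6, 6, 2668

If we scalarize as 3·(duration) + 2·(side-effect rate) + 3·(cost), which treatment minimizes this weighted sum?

#1: 3·5 + 2·26 + 3·3498 = 10561
#2: 3·4 + 2·7 + 3·4764 = 14318
#3: 3·19 + 2·8 + 3·854 = 2635
#4: 3·4 + 2·32 + 3·635 = 1981
#5: 3·19 + 2·24 + 3·389 = 1272
#6: 3·4 + 2·20 + 3·2963 = 8941
#7: 3·16 + 2·36 + 3·2994 = 9102
#8: 3·18 + 2·8 + 3·809 = 2497
#9: 3·21 + 2·4 + 3·3125 = 9446
#10: 3·6 + 2·6 + 3·2668 = 8034
Lowest: #5 at 1272.

#5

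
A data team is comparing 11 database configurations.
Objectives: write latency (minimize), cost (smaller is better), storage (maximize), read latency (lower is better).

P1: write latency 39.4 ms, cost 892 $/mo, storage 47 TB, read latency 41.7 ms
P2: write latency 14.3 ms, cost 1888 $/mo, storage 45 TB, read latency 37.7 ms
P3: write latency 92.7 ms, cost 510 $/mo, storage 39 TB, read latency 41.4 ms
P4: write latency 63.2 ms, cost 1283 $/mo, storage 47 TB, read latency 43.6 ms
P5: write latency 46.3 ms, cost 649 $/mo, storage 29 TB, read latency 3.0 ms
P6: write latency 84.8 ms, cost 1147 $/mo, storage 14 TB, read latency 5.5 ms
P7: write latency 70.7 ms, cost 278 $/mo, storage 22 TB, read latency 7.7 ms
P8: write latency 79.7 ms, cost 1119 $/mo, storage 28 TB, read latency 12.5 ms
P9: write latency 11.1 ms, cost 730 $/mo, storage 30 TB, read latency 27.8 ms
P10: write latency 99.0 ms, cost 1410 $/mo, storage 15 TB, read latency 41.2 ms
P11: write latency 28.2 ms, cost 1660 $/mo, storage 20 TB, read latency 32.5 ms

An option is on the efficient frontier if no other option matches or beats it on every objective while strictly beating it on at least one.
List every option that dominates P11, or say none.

P9: write latency 11.1≤28.2, cost 730≤1660, storage 30≥20, read latency 27.8≤32.5 — dominates P11.
Others (P1, P2, P3, P4, P5, P6, P7, P8, P10) are each worse than P11 on at least one objective.

P9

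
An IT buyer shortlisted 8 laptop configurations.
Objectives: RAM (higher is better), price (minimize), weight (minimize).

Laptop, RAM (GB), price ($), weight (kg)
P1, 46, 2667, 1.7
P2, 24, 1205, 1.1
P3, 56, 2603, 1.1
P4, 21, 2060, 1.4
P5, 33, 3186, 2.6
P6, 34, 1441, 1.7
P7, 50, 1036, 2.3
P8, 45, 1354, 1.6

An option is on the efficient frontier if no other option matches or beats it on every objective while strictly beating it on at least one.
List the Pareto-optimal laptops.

P1: dominated by P3 (RAM 56≥46, price 2603≤2667, weight 1.1≤1.7).
P2: not dominated.
P3: not dominated (best RAM).
P4: dominated by P2 (RAM 24≥21, price 1205≤2060, weight 1.1≤1.4).
P5: dominated by P1 (RAM 46≥33, price 2667≤3186, weight 1.7≤2.6).
P6: dominated by P8 (RAM 45≥34, price 1354≤1441, weight 1.6≤1.7).
P7: not dominated (best price).
P8: not dominated.

P2, P3, P7, P8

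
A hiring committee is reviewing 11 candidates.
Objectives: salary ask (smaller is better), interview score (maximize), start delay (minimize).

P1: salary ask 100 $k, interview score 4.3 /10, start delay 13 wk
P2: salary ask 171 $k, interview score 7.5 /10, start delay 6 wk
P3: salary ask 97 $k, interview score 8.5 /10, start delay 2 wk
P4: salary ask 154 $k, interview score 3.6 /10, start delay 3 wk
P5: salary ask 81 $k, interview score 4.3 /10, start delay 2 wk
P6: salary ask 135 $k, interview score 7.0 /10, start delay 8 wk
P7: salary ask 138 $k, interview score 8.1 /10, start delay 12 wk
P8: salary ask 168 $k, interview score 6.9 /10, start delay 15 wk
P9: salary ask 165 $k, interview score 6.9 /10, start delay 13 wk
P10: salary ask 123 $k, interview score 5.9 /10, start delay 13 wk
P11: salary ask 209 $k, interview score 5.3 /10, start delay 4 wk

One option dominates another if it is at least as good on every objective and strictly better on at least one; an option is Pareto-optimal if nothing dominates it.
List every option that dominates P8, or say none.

P3: salary ask 97≤168, interview score 8.5≥6.9, start delay 2≤15 — dominates P8.
P6: salary ask 135≤168, interview score 7.0≥6.9, start delay 8≤15 — dominates P8.
P7: salary ask 138≤168, interview score 8.1≥6.9, start delay 12≤15 — dominates P8.
P9: salary ask 165≤168, interview score 6.9≥6.9, start delay 13≤15 — dominates P8.
Others (P1, P2, P4, P5, P10, P11) are each worse than P8 on at least one objective.

P3, P6, P7, P9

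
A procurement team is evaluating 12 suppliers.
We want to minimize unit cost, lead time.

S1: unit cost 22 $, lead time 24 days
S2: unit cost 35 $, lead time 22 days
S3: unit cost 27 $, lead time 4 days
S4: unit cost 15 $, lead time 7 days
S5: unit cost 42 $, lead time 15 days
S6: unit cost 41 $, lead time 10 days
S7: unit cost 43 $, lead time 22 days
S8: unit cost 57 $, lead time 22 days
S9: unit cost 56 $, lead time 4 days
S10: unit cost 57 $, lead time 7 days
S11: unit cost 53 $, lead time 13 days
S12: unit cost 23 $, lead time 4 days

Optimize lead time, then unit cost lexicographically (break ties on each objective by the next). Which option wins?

First minimize lead time: best is 4, kept {S3, S9, S12}.
Then minimize unit cost: best is 23, kept {S12}.

S12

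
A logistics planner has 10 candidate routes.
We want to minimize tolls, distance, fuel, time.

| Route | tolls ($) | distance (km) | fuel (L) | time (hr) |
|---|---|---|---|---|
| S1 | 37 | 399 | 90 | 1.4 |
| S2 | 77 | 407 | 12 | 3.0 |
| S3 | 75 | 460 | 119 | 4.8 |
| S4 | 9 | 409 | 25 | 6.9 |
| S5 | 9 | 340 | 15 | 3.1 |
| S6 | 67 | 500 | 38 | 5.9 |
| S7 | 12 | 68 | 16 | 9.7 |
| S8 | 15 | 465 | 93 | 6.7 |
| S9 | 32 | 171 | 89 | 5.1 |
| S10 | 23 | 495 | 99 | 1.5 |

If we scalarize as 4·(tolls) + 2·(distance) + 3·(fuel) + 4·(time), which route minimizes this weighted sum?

S1: 4·37 + 2·399 + 3·90 + 4·1.4 = 1221.6
S2: 4·77 + 2·407 + 3·12 + 4·3.0 = 1170.0
S3: 4·75 + 2·460 + 3·119 + 4·4.8 = 1596.2
S4: 4·9 + 2·409 + 3·25 + 4·6.9 = 956.6
S5: 4·9 + 2·340 + 3·15 + 4·3.1 = 773.4
S6: 4·67 + 2·500 + 3·38 + 4·5.9 = 1405.6
S7: 4·12 + 2·68 + 3·16 + 4·9.7 = 270.8
S8: 4·15 + 2·465 + 3·93 + 4·6.7 = 1295.8
S9: 4·32 + 2·171 + 3·89 + 4·5.1 = 757.4
S10: 4·23 + 2·495 + 3·99 + 4·1.5 = 1385.0
Lowest: S7 at 270.8.

S7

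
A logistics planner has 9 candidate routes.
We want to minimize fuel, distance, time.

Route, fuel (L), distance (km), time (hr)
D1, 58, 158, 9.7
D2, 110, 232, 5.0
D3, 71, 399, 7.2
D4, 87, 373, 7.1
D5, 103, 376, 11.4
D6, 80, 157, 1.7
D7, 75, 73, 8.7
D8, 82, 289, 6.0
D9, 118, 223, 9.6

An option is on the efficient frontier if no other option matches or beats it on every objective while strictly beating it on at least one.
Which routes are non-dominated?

D1: not dominated (best fuel).
D2: dominated by D6 (fuel 80≤110, distance 157≤232, time 1.7≤5.0).
D3: not dominated.
D4: dominated by D6 (fuel 80≤87, distance 157≤373, time 1.7≤7.1).
D5: dominated by D1 (fuel 58≤103, distance 158≤376, time 9.7≤11.4).
D6: not dominated (best time).
D7: not dominated (best distance).
D8: dominated by D6 (fuel 80≤82, distance 157≤289, time 1.7≤6.0).
D9: dominated by D6 (fuel 80≤118, distance 157≤223, time 1.7≤9.6).

D1, D3, D6, D7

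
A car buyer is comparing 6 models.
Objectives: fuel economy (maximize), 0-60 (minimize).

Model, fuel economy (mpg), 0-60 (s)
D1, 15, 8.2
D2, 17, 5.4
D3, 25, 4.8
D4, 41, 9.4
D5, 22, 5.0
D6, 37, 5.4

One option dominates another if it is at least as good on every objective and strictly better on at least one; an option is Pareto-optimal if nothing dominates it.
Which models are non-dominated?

D3, D4, D6

D1: dominated by D2 (fuel economy 17≥15, 0-60 5.4≤8.2).
D2: dominated by D3 (fuel economy 25≥17, 0-60 4.8≤5.4).
D3: not dominated (best 0-60).
D4: not dominated (best fuel economy).
D5: dominated by D3 (fuel economy 25≥22, 0-60 4.8≤5.0).
D6: not dominated.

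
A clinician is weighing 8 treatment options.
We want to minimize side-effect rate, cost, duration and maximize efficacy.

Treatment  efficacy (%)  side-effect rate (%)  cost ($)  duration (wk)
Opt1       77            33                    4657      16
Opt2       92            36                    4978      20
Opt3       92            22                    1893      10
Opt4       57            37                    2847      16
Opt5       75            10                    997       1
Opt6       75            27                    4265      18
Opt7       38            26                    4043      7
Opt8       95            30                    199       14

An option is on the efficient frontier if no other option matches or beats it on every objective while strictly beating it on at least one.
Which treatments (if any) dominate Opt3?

none

Opt1: worse on efficacy (77 vs 92).
Opt2: worse on side-effect rate (36 vs 22).
Opt4: worse on efficacy (57 vs 92).
Opt5: worse on efficacy (75 vs 92).
Opt6: worse on efficacy (75 vs 92).
Opt7: worse on efficacy (38 vs 92).
Opt8: worse on side-effect rate (30 vs 22).
No option dominates Opt3.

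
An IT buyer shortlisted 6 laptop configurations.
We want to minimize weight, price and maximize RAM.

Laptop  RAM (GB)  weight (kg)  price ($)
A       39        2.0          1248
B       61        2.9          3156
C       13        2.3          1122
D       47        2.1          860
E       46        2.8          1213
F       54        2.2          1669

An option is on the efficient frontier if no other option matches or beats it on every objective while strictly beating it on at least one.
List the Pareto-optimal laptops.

A, B, D, F

A: not dominated (best weight).
B: not dominated (best RAM).
C: dominated by D (RAM 47≥13, weight 2.1≤2.3, price 860≤1122).
D: not dominated (best price).
E: dominated by D (RAM 47≥46, weight 2.1≤2.8, price 860≤1213).
F: not dominated.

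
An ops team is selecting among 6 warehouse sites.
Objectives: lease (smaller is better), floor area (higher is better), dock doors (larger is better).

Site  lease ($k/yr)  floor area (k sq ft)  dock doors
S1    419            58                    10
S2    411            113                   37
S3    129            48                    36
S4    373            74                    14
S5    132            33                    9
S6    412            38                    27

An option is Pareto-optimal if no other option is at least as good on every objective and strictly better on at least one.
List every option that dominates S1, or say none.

S2: lease 411≤419, floor area 113≥58, dock doors 37≥10 — dominates S1.
S4: lease 373≤419, floor area 74≥58, dock doors 14≥10 — dominates S1.
Others (S3, S5, S6) are each worse than S1 on at least one objective.

S2, S4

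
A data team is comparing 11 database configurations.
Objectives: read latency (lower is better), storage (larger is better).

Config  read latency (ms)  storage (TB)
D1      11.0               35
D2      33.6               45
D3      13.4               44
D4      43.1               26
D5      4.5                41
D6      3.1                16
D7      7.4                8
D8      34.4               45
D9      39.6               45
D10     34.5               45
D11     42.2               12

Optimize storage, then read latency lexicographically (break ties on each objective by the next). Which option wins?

D2

First maximize storage: best is 45, kept {D2, D8, D9, D10}.
Then minimize read latency: best is 33.6, kept {D2}.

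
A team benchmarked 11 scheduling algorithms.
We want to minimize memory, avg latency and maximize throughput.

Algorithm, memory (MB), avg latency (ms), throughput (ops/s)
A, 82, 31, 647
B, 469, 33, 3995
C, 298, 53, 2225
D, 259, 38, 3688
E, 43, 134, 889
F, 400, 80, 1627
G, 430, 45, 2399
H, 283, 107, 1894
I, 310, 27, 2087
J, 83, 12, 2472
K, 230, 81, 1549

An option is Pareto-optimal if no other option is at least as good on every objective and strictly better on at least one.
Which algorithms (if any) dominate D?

A: worse on throughput (647 vs 3688).
B: worse on memory (469 vs 259).
C: worse on memory (298 vs 259).
E: worse on avg latency (134 vs 38).
F: worse on memory (400 vs 259).
G: worse on memory (430 vs 259).
H: worse on memory (283 vs 259).
I: worse on memory (310 vs 259).
J: worse on throughput (2472 vs 3688).
K: worse on avg latency (81 vs 38).
No option dominates D.

none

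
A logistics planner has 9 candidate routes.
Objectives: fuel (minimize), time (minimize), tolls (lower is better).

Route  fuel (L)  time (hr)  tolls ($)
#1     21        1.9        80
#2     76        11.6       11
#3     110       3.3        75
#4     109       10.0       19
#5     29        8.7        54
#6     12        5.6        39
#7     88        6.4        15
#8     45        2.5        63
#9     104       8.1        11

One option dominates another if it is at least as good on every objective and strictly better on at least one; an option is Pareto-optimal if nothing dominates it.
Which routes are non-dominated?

#1, #2, #6, #7, #8, #9

#1: not dominated (best time).
#2: not dominated.
#3: dominated by #8 (fuel 45≤110, time 2.5≤3.3, tolls 63≤75).
#4: dominated by #7 (fuel 88≤109, time 6.4≤10.0, tolls 15≤19).
#5: dominated by #6 (fuel 12≤29, time 5.6≤8.7, tolls 39≤54).
#6: not dominated (best fuel).
#7: not dominated.
#8: not dominated.
#9: not dominated.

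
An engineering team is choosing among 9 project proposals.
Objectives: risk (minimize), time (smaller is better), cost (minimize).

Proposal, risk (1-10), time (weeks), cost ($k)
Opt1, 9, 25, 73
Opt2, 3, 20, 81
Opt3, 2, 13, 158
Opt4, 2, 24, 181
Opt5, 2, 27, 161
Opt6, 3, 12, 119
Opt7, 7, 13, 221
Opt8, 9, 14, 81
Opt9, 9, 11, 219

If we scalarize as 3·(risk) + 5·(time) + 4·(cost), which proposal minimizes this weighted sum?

Opt1: 3·9 + 5·25 + 4·73 = 444
Opt2: 3·3 + 5·20 + 4·81 = 433
Opt3: 3·2 + 5·13 + 4·158 = 703
Opt4: 3·2 + 5·24 + 4·181 = 850
Opt5: 3·2 + 5·27 + 4·161 = 785
Opt6: 3·3 + 5·12 + 4·119 = 545
Opt7: 3·7 + 5·13 + 4·221 = 970
Opt8: 3·9 + 5·14 + 4·81 = 421
Opt9: 3·9 + 5·11 + 4·219 = 958
Lowest: Opt8 at 421.

Opt8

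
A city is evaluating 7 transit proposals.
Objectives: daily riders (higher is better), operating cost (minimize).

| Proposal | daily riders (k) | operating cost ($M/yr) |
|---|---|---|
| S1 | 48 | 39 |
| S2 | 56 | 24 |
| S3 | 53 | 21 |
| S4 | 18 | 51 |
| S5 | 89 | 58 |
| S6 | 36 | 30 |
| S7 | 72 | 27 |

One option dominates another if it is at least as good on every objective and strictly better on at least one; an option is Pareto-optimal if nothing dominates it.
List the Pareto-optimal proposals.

S2, S3, S5, S7

S1: dominated by S2 (daily riders 56≥48, operating cost 24≤39).
S2: not dominated.
S3: not dominated (best operating cost).
S4: dominated by S1 (daily riders 48≥18, operating cost 39≤51).
S5: not dominated (best daily riders).
S6: dominated by S2 (daily riders 56≥36, operating cost 24≤30).
S7: not dominated.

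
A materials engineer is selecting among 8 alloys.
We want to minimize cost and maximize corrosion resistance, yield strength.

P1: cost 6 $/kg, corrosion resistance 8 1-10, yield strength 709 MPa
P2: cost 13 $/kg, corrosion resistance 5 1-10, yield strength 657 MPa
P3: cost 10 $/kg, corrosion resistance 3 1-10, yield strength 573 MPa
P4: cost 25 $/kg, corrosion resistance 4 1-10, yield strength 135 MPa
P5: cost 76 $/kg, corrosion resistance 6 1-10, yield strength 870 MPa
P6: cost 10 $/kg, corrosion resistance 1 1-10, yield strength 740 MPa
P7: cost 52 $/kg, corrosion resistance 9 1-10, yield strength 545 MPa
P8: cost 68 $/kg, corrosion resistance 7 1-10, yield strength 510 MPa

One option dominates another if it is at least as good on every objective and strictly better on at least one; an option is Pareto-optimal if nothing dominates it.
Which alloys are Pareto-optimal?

P1: not dominated (best cost).
P2: dominated by P1 (cost 6≤13, corrosion resistance 8≥5, yield strength 709≥657).
P3: dominated by P1 (cost 6≤10, corrosion resistance 8≥3, yield strength 709≥573).
P4: dominated by P1 (cost 6≤25, corrosion resistance 8≥4, yield strength 709≥135).
P5: not dominated (best yield strength).
P6: not dominated.
P7: not dominated (best corrosion resistance).
P8: dominated by P1 (cost 6≤68, corrosion resistance 8≥7, yield strength 709≥510).

P1, P5, P6, P7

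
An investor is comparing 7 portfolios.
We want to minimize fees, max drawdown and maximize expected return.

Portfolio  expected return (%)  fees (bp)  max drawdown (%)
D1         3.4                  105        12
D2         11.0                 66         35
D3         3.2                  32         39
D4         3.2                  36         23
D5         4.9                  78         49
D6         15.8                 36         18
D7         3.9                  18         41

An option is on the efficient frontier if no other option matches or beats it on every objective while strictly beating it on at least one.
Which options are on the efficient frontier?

D1: not dominated (best max drawdown).
D2: dominated by D6 (expected return 15.8≥11.0, fees 36≤66, max drawdown 18≤35).
D3: not dominated.
D4: dominated by D6 (expected return 15.8≥3.2, fees 36≤36, max drawdown 18≤23).
D5: dominated by D2 (expected return 11.0≥4.9, fees 66≤78, max drawdown 35≤49).
D6: not dominated (best expected return).
D7: not dominated (best fees).

D1, D3, D6, D7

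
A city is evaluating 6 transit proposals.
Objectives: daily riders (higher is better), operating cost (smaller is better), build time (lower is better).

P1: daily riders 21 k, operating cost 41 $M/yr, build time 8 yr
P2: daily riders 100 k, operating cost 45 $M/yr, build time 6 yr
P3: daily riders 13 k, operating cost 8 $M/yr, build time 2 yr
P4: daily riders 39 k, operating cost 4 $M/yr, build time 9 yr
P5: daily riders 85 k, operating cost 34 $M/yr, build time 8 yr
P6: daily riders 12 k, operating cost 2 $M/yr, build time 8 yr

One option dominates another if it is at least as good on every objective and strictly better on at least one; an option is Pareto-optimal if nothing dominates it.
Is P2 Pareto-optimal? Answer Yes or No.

Yes

P1: worse on daily riders (21 vs 100).
P3: worse on daily riders (13 vs 100).
P4: worse on daily riders (39 vs 100).
P5: worse on daily riders (85 vs 100).
P6: worse on daily riders (12 vs 100).
No option is at least as good as P2 on every objective and strictly better on one.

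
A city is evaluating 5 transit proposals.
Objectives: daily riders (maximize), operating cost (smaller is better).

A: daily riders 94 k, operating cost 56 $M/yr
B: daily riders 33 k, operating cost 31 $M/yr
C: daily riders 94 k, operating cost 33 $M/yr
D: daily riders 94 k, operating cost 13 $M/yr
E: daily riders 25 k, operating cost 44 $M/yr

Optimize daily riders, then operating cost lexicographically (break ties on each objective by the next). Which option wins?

D

First maximize daily riders: best is 94, kept {A, C, D}.
Then minimize operating cost: best is 13, kept {D}.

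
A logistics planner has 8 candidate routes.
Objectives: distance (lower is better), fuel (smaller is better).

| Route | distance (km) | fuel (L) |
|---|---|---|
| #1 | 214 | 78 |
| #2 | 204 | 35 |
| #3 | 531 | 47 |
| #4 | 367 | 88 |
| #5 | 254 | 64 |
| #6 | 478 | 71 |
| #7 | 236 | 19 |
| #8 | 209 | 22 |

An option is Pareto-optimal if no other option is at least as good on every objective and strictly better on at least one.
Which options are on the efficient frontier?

#2, #7, #8

#1: dominated by #2 (distance 204≤214, fuel 35≤78).
#2: not dominated (best distance).
#3: dominated by #2 (distance 204≤531, fuel 35≤47).
#4: dominated by #1 (distance 214≤367, fuel 78≤88).
#5: dominated by #2 (distance 204≤254, fuel 35≤64).
#6: dominated by #2 (distance 204≤478, fuel 35≤71).
#7: not dominated (best fuel).
#8: not dominated.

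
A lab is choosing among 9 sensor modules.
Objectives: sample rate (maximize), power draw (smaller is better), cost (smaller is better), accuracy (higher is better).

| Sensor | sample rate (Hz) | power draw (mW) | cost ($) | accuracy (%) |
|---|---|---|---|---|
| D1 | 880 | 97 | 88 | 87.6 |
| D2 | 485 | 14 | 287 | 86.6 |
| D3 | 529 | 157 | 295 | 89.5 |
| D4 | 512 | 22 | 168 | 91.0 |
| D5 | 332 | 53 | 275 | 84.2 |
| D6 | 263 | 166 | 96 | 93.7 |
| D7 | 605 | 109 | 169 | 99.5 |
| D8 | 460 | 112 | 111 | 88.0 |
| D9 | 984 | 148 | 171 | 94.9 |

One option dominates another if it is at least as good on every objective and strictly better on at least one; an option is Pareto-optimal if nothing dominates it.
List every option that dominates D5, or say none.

D4: sample rate 512≥332, power draw 22≤53, cost 168≤275, accuracy 91.0≥84.2 — dominates D5.
Others (D1, D2, D3, D6, D7, D8, D9) are each worse than D5 on at least one objective.

D4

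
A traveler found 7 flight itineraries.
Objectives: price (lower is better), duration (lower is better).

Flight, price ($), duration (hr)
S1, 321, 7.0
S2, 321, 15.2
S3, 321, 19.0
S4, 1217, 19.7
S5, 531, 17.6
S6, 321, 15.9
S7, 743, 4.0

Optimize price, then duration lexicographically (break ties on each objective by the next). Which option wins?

S1

First minimize price: best is 321, kept {S1, S2, S3, S6}.
Then minimize duration: best is 7.0, kept {S1}.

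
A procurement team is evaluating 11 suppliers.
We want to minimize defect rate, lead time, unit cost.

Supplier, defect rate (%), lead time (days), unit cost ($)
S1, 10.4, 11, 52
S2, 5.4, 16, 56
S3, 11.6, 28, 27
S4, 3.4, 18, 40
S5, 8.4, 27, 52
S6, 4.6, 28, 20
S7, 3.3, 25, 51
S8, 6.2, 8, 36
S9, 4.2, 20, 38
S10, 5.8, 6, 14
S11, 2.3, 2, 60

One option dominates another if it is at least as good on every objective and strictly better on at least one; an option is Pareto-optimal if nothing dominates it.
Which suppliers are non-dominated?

S1: dominated by S8 (defect rate 6.2≤10.4, lead time 8≤11, unit cost 36≤52).
S2: not dominated.
S3: dominated by S6 (defect rate 4.6≤11.6, lead time 28≤28, unit cost 20≤27).
S4: not dominated.
S5: dominated by S4 (defect rate 3.4≤8.4, lead time 18≤27, unit cost 40≤52).
S6: not dominated.
S7: not dominated.
S8: dominated by S10 (defect rate 5.8≤6.2, lead time 6≤8, unit cost 14≤36).
S9: not dominated.
S10: not dominated (best unit cost).
S11: not dominated (best defect rate).

S2, S4, S6, S7, S9, S10, S11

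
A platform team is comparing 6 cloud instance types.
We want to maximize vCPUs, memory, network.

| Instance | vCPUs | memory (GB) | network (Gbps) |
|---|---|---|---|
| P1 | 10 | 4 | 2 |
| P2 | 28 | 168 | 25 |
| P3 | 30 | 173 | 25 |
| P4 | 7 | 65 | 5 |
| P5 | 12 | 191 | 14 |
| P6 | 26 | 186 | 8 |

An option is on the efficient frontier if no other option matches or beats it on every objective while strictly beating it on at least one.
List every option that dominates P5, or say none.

none

P1: worse on vCPUs (10 vs 12).
P2: worse on memory (168 vs 191).
P3: worse on memory (173 vs 191).
P4: worse on vCPUs (7 vs 12).
P6: worse on memory (186 vs 191).
No option dominates P5.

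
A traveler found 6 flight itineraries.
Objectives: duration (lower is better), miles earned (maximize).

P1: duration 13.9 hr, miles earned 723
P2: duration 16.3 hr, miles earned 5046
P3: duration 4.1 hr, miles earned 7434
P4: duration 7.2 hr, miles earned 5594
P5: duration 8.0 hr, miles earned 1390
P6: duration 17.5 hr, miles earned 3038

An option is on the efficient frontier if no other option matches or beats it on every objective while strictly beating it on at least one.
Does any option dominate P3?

P1: worse on duration (13.9 vs 4.1).
P2: worse on duration (16.3 vs 4.1).
P4: worse on duration (7.2 vs 4.1).
P5: worse on duration (8.0 vs 4.1).
P6: worse on duration (17.5 vs 4.1).
No option is at least as good as P3 on every objective and strictly better on one.

No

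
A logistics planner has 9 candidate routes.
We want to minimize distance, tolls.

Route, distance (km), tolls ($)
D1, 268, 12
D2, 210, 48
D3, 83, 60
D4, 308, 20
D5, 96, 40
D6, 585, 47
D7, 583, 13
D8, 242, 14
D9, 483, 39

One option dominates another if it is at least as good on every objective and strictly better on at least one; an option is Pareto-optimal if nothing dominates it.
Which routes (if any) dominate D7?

D1: distance 268≤583, tolls 12≤13 — dominates D7.
Others (D2, D3, D4, D5, D6, D8, D9) are each worse than D7 on at least one objective.

D1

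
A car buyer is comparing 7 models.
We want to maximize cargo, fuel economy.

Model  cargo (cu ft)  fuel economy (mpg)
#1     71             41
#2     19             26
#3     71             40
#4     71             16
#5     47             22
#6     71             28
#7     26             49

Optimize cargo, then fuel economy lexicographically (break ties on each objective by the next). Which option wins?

#1

First maximize cargo: best is 71, kept {#1, #3, #4, #6}.
Then maximize fuel economy: best is 41, kept {#1}.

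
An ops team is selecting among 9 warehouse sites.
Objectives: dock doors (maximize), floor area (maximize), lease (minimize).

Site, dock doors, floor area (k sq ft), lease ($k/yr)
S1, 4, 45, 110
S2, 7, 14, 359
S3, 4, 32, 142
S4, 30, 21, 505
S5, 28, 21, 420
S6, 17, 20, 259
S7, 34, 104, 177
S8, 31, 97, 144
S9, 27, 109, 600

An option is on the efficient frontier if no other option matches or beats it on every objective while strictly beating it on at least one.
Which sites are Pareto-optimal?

S1: not dominated (best lease).
S2: dominated by S6 (dock doors 17≥7, floor area 20≥14, lease 259≤359).
S3: dominated by S1 (dock doors 4≥4, floor area 45≥32, lease 110≤142).
S4: dominated by S7 (dock doors 34≥30, floor area 104≥21, lease 177≤505).
S5: dominated by S7 (dock doors 34≥28, floor area 104≥21, lease 177≤420).
S6: dominated by S7 (dock doors 34≥17, floor area 104≥20, lease 177≤259).
S7: not dominated (best dock doors).
S8: not dominated.
S9: not dominated (best floor area).

S1, S7, S8, S9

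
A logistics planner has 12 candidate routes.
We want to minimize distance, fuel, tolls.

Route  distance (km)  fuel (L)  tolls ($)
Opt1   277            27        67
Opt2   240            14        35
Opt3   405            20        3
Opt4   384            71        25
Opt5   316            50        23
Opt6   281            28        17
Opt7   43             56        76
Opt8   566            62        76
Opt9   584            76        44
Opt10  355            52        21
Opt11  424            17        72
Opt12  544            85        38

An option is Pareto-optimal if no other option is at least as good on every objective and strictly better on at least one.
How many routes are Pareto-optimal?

4

Opt1: dominated by Opt2 (distance 240≤277, fuel 14≤27, tolls 35≤67).
Opt2: not dominated (best fuel).
Opt3: not dominated (best tolls).
Opt4: dominated by Opt5 (distance 316≤384, fuel 50≤71, tolls 23≤25).
Opt5: dominated by Opt6 (distance 281≤316, fuel 28≤50, tolls 17≤23).
Opt6: not dominated.
Opt7: not dominated (best distance).
Opt8: dominated by Opt1 (distance 277≤566, fuel 27≤62, tolls 67≤76).
Opt9: dominated by Opt2 (distance 240≤584, fuel 14≤76, tolls 35≤44).
Opt10: dominated by Opt6 (distance 281≤355, fuel 28≤52, tolls 17≤21).
Opt11: dominated by Opt2 (distance 240≤424, fuel 14≤17, tolls 35≤72).
Opt12: dominated by Opt2 (distance 240≤544, fuel 14≤85, tolls 35≤38).
Pareto-optimal: Opt2, Opt3, Opt6, Opt7 → 4.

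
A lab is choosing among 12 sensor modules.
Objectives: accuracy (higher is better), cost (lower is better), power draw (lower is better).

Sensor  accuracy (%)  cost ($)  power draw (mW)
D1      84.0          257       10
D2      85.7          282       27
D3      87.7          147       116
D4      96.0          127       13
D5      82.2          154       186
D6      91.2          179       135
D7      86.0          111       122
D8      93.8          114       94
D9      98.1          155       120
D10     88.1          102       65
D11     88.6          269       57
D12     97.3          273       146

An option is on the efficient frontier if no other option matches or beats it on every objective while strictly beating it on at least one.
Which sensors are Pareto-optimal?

D1: not dominated (best power draw).
D2: dominated by D4 (accuracy 96.0≥85.7, cost 127≤282, power draw 13≤27).
D3: dominated by D4 (accuracy 96.0≥87.7, cost 127≤147, power draw 13≤116).
D4: not dominated.
D5: dominated by D3 (accuracy 87.7≥82.2, cost 147≤154, power draw 116≤186).
D6: dominated by D4 (accuracy 96.0≥91.2, cost 127≤179, power draw 13≤135).
D7: dominated by D10 (accuracy 88.1≥86.0, cost 102≤111, power draw 65≤122).
D8: not dominated.
D9: not dominated (best accuracy).
D10: not dominated (best cost).
D11: dominated by D4 (accuracy 96.0≥88.6, cost 127≤269, power draw 13≤57).
D12: dominated by D9 (accuracy 98.1≥97.3, cost 155≤273, power draw 120≤146).

D1, D4, D8, D9, D10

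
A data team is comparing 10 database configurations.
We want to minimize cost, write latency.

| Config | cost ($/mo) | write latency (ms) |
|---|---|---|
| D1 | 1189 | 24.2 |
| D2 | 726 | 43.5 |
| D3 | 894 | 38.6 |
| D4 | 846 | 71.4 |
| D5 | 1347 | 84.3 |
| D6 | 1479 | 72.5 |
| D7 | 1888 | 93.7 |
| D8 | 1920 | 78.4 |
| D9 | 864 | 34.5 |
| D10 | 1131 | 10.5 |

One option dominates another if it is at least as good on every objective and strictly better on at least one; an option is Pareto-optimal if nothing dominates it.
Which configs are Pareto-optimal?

D1: dominated by D10 (cost 1131≤1189, write latency 10.5≤24.2).
D2: not dominated (best cost).
D3: dominated by D9 (cost 864≤894, write latency 34.5≤38.6).
D4: dominated by D2 (cost 726≤846, write latency 43.5≤71.4).
D5: dominated by D1 (cost 1189≤1347, write latency 24.2≤84.3).
D6: dominated by D1 (cost 1189≤1479, write latency 24.2≤72.5).
D7: dominated by D1 (cost 1189≤1888, write latency 24.2≤93.7).
D8: dominated by D1 (cost 1189≤1920, write latency 24.2≤78.4).
D9: not dominated.
D10: not dominated (best write latency).

D2, D9, D10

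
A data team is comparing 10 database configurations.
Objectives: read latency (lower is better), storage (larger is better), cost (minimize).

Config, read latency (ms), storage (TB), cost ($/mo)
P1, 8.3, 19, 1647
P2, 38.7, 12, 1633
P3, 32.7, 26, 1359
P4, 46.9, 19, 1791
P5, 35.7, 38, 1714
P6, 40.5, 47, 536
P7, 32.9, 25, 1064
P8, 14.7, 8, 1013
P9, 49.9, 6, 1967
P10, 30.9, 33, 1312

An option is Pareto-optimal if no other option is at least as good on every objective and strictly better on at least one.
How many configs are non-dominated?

P1: not dominated (best read latency).
P2: dominated by P3 (read latency 32.7≤38.7, storage 26≥12, cost 1359≤1633).
P3: dominated by P10 (read latency 30.9≤32.7, storage 33≥26, cost 1312≤1359).
P4: dominated by P1 (read latency 8.3≤46.9, storage 19≥19, cost 1647≤1791).
P5: not dominated.
P6: not dominated (best storage).
P7: not dominated.
P8: not dominated.
P9: dominated by P1 (read latency 8.3≤49.9, storage 19≥6, cost 1647≤1967).
P10: not dominated.
Pareto-optimal: P1, P5, P6, P7, P8, P10 → 6.

6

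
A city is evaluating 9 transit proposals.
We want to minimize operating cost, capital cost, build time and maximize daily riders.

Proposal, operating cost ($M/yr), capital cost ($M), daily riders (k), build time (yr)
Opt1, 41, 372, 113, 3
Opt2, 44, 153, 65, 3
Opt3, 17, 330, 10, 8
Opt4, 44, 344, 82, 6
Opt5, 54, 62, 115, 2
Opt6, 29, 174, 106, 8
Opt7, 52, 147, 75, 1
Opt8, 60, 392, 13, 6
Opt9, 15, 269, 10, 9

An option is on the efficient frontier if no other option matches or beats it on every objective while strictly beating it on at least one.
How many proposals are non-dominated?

8

Opt1: not dominated.
Opt2: not dominated.
Opt3: not dominated.
Opt4: not dominated.
Opt5: not dominated (best capital cost).
Opt6: not dominated.
Opt7: not dominated (best build time).
Opt8: dominated by Opt1 (operating cost 41≤60, capital cost 372≤392, daily riders 113≥13, build time 3≤6).
Opt9: not dominated (best operating cost).
Pareto-optimal: Opt1, Opt2, Opt3, Opt4, Opt5, Opt6, Opt7, Opt9 → 8.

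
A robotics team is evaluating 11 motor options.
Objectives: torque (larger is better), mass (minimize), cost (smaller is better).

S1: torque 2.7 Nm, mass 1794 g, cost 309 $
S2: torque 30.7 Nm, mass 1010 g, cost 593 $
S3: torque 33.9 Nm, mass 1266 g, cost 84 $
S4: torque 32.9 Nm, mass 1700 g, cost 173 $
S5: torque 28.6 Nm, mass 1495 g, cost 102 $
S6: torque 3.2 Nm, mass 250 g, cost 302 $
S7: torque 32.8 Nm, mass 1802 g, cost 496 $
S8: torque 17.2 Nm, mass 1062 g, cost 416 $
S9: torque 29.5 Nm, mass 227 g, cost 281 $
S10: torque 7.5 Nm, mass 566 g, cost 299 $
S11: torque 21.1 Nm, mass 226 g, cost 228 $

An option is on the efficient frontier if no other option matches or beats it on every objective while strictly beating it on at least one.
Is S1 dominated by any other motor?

Yes

S3 vs S1: torque 33.9≥2.7, mass 1266≤1794, cost 84≤309 — S3 is at least as good on every objective and strictly better on at least one, so S3 dominates S1.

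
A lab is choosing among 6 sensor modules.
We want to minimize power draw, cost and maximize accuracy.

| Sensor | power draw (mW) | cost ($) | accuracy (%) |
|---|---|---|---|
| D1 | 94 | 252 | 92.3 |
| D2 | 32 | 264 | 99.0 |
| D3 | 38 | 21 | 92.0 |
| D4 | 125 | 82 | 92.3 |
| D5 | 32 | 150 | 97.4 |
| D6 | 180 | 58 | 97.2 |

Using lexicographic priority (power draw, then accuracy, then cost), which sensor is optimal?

First minimize power draw: best is 32, kept {D2, D5}.
Then maximize accuracy: best is 99.0, kept {D2}.

D2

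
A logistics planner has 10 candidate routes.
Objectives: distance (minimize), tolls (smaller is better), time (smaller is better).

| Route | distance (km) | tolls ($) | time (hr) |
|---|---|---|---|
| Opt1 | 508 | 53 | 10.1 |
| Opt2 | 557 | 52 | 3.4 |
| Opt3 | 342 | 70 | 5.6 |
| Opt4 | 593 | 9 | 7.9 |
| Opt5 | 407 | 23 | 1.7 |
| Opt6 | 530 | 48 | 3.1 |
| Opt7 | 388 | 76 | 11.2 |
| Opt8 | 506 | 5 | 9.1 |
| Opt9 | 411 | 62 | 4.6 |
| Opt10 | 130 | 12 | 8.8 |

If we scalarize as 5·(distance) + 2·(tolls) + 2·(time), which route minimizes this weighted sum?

Opt10

Opt1: 5·508 + 2·53 + 2·10.1 = 2666.2
Opt2: 5·557 + 2·52 + 2·3.4 = 2895.8
Opt3: 5·342 + 2·70 + 2·5.6 = 1861.2
Opt4: 5·593 + 2·9 + 2·7.9 = 2998.8
Opt5: 5·407 + 2·23 + 2·1.7 = 2084.4
Opt6: 5·530 + 2·48 + 2·3.1 = 2752.2
Opt7: 5·388 + 2·76 + 2·11.2 = 2114.4
Opt8: 5·506 + 2·5 + 2·9.1 = 2558.2
Opt9: 5·411 + 2·62 + 2·4.6 = 2188.2
Opt10: 5·130 + 2·12 + 2·8.8 = 691.6
Lowest: Opt10 at 691.6.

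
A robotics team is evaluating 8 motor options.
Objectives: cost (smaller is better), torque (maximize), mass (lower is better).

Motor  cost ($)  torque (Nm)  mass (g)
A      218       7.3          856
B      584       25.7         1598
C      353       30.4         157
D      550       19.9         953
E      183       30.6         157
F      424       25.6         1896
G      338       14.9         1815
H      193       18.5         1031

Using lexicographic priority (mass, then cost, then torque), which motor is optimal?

E

First minimize mass: best is 157, kept {C, E}.
Then minimize cost: best is 183, kept {E}.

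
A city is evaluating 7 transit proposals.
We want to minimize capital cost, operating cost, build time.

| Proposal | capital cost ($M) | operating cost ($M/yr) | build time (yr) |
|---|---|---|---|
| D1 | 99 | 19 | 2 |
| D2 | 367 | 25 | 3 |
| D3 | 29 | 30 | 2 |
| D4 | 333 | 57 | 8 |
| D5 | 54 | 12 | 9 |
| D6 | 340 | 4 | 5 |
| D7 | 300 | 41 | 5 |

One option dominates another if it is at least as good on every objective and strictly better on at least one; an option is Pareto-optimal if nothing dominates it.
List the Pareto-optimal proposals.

D1: not dominated.
D2: dominated by D1 (capital cost 99≤367, operating cost 19≤25, build time 2≤3).
D3: not dominated (best capital cost).
D4: dominated by D1 (capital cost 99≤333, operating cost 19≤57, build time 2≤8).
D5: not dominated.
D6: not dominated (best operating cost).
D7: dominated by D1 (capital cost 99≤300, operating cost 19≤41, build time 2≤5).

D1, D3, D5, D6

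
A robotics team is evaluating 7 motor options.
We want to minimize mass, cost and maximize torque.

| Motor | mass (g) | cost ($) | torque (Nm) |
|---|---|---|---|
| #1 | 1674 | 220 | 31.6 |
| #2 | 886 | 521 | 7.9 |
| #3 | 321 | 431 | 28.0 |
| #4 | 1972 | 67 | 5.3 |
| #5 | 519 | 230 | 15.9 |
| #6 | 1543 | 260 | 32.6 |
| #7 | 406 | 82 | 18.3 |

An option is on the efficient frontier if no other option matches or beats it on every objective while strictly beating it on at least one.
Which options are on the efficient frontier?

#1, #3, #4, #6, #7

#1: not dominated.
#2: dominated by #3 (mass 321≤886, cost 431≤521, torque 28.0≥7.9).
#3: not dominated (best mass).
#4: not dominated (best cost).
#5: dominated by #7 (mass 406≤519, cost 82≤230, torque 18.3≥15.9).
#6: not dominated (best torque).
#7: not dominated.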